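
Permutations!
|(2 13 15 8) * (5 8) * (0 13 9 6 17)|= |(0 13 15 5 8 2 9 6 17)|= 9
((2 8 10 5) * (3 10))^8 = (2 10 8 5 3)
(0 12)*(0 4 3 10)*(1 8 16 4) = [12, 8, 2, 10, 3, 5, 6, 7, 16, 9, 0, 11, 1, 13, 14, 15, 4] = (0 12 1 8 16 4 3 10)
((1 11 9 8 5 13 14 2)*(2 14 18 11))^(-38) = (5 9 18)(8 11 13)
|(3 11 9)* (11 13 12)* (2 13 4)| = 7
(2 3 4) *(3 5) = (2 5 3 4) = [0, 1, 5, 4, 2, 3]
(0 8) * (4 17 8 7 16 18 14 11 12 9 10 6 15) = (0 7 16 18 14 11 12 9 10 6 15 4 17 8) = [7, 1, 2, 3, 17, 5, 15, 16, 0, 10, 6, 12, 9, 13, 11, 4, 18, 8, 14]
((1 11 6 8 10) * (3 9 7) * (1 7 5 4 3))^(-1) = ((1 11 6 8 10 7)(3 9 5 4))^(-1) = (1 7 10 8 6 11)(3 4 5 9)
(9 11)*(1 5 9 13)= (1 5 9 11 13)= [0, 5, 2, 3, 4, 9, 6, 7, 8, 11, 10, 13, 12, 1]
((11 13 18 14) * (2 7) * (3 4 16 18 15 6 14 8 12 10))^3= (2 7)(3 18 10 16 12 4 8)(6 13 14 15 11)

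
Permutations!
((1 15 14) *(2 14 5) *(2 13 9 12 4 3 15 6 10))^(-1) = ((1 6 10 2 14)(3 15 5 13 9 12 4))^(-1) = (1 14 2 10 6)(3 4 12 9 13 5 15)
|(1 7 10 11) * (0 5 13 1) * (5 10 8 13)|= |(0 10 11)(1 7 8 13)|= 12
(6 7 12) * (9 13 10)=(6 7 12)(9 13 10)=[0, 1, 2, 3, 4, 5, 7, 12, 8, 13, 9, 11, 6, 10]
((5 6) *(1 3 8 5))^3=((1 3 8 5 6))^3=(1 5 3 6 8)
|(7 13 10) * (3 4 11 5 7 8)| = 8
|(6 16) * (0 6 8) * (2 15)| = 4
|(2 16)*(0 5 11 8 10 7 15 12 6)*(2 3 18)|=36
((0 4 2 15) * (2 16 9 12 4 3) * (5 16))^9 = (0 3 2 15)(4 12 9 16 5) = ((0 3 2 15)(4 5 16 9 12))^9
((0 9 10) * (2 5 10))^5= ((0 9 2 5 10))^5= (10)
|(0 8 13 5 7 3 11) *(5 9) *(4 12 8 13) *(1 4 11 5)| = 24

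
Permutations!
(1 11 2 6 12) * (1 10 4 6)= (1 11 2)(4 6 12 10)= [0, 11, 1, 3, 6, 5, 12, 7, 8, 9, 4, 2, 10]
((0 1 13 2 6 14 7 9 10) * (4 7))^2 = (0 13 6 4 9)(1 2 14 7 10) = ((0 1 13 2 6 14 4 7 9 10))^2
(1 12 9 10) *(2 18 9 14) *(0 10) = (0 10 1 12 14 2 18 9) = [10, 12, 18, 3, 4, 5, 6, 7, 8, 0, 1, 11, 14, 13, 2, 15, 16, 17, 9]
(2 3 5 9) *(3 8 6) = (2 8 6 3 5 9) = [0, 1, 8, 5, 4, 9, 3, 7, 6, 2]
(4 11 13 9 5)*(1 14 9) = (1 14 9 5 4 11 13) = [0, 14, 2, 3, 11, 4, 6, 7, 8, 5, 10, 13, 12, 1, 9]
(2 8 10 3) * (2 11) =[0, 1, 8, 11, 4, 5, 6, 7, 10, 9, 3, 2] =(2 8 10 3 11)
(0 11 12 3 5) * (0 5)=(0 11 12 3)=[11, 1, 2, 0, 4, 5, 6, 7, 8, 9, 10, 12, 3]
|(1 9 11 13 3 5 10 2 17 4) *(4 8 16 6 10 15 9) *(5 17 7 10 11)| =42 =|(1 4)(2 7 10)(3 17 8 16 6 11 13)(5 15 9)|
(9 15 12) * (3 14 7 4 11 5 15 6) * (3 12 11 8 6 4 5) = [0, 1, 2, 14, 8, 15, 12, 5, 6, 4, 10, 3, 9, 13, 7, 11] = (3 14 7 5 15 11)(4 8 6 12 9)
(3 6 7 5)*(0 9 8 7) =[9, 1, 2, 6, 4, 3, 0, 5, 7, 8] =(0 9 8 7 5 3 6)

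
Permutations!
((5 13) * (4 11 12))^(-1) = ((4 11 12)(5 13))^(-1) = (4 12 11)(5 13)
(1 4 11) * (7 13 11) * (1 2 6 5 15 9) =[0, 4, 6, 3, 7, 15, 5, 13, 8, 1, 10, 2, 12, 11, 14, 9] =(1 4 7 13 11 2 6 5 15 9)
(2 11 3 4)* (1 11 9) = [0, 11, 9, 4, 2, 5, 6, 7, 8, 1, 10, 3] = (1 11 3 4 2 9)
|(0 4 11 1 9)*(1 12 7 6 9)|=|(0 4 11 12 7 6 9)|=7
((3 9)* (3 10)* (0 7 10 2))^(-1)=(0 2 9 3 10 7)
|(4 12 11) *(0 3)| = 6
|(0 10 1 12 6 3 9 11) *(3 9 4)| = 14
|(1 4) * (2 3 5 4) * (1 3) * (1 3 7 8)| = |(1 2 3 5 4 7 8)| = 7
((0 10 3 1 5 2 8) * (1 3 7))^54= ((0 10 7 1 5 2 8))^54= (0 2 1 10 8 5 7)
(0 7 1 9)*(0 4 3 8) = (0 7 1 9 4 3 8) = [7, 9, 2, 8, 3, 5, 6, 1, 0, 4]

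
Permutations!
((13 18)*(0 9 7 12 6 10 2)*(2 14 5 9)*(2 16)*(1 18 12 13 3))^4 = (0 16 2)(1 18 3)(5 12)(6 9)(7 10)(13 14)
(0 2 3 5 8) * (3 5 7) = [2, 1, 5, 7, 4, 8, 6, 3, 0] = (0 2 5 8)(3 7)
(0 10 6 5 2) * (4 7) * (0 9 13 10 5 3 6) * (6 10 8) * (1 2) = (0 5 1 2 9 13 8 6 3 10)(4 7) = [5, 2, 9, 10, 7, 1, 3, 4, 6, 13, 0, 11, 12, 8]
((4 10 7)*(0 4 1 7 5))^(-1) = (0 5 10 4)(1 7) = ((0 4 10 5)(1 7))^(-1)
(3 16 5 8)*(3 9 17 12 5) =[0, 1, 2, 16, 4, 8, 6, 7, 9, 17, 10, 11, 5, 13, 14, 15, 3, 12] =(3 16)(5 8 9 17 12)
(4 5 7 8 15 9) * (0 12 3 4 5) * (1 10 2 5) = (0 12 3 4)(1 10 2 5 7 8 15 9) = [12, 10, 5, 4, 0, 7, 6, 8, 15, 1, 2, 11, 3, 13, 14, 9]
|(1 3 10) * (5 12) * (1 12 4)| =6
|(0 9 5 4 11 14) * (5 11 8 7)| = |(0 9 11 14)(4 8 7 5)| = 4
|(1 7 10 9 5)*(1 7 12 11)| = 12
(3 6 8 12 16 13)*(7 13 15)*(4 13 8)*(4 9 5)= (3 6 9 5 4 13)(7 8 12 16 15)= [0, 1, 2, 6, 13, 4, 9, 8, 12, 5, 10, 11, 16, 3, 14, 7, 15]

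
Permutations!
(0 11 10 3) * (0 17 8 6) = (0 11 10 3 17 8 6) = [11, 1, 2, 17, 4, 5, 0, 7, 6, 9, 3, 10, 12, 13, 14, 15, 16, 8]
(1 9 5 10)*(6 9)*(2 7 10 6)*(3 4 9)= [0, 2, 7, 4, 9, 6, 3, 10, 8, 5, 1]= (1 2 7 10)(3 4 9 5 6)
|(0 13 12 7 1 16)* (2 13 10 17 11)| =10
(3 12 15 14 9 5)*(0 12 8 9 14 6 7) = (0 12 15 6 7)(3 8 9 5) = [12, 1, 2, 8, 4, 3, 7, 0, 9, 5, 10, 11, 15, 13, 14, 6]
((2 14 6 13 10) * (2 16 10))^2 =((2 14 6 13)(10 16))^2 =(16)(2 6)(13 14)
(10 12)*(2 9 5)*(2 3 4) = (2 9 5 3 4)(10 12) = [0, 1, 9, 4, 2, 3, 6, 7, 8, 5, 12, 11, 10]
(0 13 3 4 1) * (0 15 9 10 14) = (0 13 3 4 1 15 9 10 14) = [13, 15, 2, 4, 1, 5, 6, 7, 8, 10, 14, 11, 12, 3, 0, 9]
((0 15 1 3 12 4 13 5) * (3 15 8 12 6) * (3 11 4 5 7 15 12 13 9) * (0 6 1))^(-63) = ((0 8 13 7 15)(1 12 5 6 11 4 9 3))^(-63) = (0 13 15 8 7)(1 12 5 6 11 4 9 3)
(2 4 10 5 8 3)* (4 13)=(2 13 4 10 5 8 3)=[0, 1, 13, 2, 10, 8, 6, 7, 3, 9, 5, 11, 12, 4]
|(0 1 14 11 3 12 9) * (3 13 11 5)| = 14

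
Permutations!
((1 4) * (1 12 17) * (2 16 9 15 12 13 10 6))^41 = ((1 4 13 10 6 2 16 9 15 12 17))^41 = (1 15 2 13 17 9 6 4 12 16 10)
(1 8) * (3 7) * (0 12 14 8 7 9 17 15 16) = [12, 7, 2, 9, 4, 5, 6, 3, 1, 17, 10, 11, 14, 13, 8, 16, 0, 15] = (0 12 14 8 1 7 3 9 17 15 16)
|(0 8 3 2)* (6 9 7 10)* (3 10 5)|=9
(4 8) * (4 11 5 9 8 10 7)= [0, 1, 2, 3, 10, 9, 6, 4, 11, 8, 7, 5]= (4 10 7)(5 9 8 11)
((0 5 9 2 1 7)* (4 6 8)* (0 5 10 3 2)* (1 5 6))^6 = ((0 10 3 2 5 9)(1 7 6 8 4))^6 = (10)(1 7 6 8 4)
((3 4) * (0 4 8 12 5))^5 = (0 5 12 8 3 4)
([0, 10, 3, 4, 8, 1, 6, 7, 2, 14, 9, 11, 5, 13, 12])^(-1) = (1 5 12 14 9 10)(2 8 4 3)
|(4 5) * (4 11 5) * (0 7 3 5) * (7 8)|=|(0 8 7 3 5 11)|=6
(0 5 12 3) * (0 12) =(0 5)(3 12) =[5, 1, 2, 12, 4, 0, 6, 7, 8, 9, 10, 11, 3]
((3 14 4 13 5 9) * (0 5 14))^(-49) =((0 5 9 3)(4 13 14))^(-49) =(0 3 9 5)(4 14 13)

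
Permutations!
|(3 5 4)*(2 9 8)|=|(2 9 8)(3 5 4)|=3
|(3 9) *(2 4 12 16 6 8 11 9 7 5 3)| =|(2 4 12 16 6 8 11 9)(3 7 5)| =24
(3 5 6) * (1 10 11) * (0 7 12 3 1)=(0 7 12 3 5 6 1 10 11)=[7, 10, 2, 5, 4, 6, 1, 12, 8, 9, 11, 0, 3]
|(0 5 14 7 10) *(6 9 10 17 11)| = |(0 5 14 7 17 11 6 9 10)| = 9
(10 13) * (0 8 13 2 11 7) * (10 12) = (0 8 13 12 10 2 11 7) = [8, 1, 11, 3, 4, 5, 6, 0, 13, 9, 2, 7, 10, 12]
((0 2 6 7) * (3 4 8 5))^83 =((0 2 6 7)(3 4 8 5))^83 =(0 7 6 2)(3 5 8 4)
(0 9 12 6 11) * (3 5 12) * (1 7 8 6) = [9, 7, 2, 5, 4, 12, 11, 8, 6, 3, 10, 0, 1] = (0 9 3 5 12 1 7 8 6 11)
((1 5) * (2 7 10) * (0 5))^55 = ((0 5 1)(2 7 10))^55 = (0 5 1)(2 7 10)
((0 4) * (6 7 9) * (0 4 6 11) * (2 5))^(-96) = (0 11 9 7 6)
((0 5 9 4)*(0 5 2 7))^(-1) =((0 2 7)(4 5 9))^(-1) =(0 7 2)(4 9 5)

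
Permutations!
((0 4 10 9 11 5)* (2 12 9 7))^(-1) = (0 5 11 9 12 2 7 10 4)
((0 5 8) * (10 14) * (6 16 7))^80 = ((0 5 8)(6 16 7)(10 14))^80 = (0 8 5)(6 7 16)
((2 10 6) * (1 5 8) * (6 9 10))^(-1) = (1 8 5)(2 6)(9 10)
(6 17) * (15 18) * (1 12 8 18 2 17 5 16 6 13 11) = (1 12 8 18 15 2 17 13 11)(5 16 6) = [0, 12, 17, 3, 4, 16, 5, 7, 18, 9, 10, 1, 8, 11, 14, 2, 6, 13, 15]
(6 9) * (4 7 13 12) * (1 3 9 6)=[0, 3, 2, 9, 7, 5, 6, 13, 8, 1, 10, 11, 4, 12]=(1 3 9)(4 7 13 12)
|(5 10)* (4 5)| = |(4 5 10)| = 3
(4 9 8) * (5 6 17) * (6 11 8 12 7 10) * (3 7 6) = (3 7 10)(4 9 12 6 17 5 11 8) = [0, 1, 2, 7, 9, 11, 17, 10, 4, 12, 3, 8, 6, 13, 14, 15, 16, 5]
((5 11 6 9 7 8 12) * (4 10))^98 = (12)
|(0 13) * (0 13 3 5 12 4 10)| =6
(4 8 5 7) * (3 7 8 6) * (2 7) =(2 7 4 6 3)(5 8) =[0, 1, 7, 2, 6, 8, 3, 4, 5]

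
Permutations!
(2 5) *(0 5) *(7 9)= (0 5 2)(7 9)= [5, 1, 0, 3, 4, 2, 6, 9, 8, 7]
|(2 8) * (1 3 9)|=|(1 3 9)(2 8)|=6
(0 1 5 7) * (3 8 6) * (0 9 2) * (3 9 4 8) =[1, 5, 0, 3, 8, 7, 9, 4, 6, 2] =(0 1 5 7 4 8 6 9 2)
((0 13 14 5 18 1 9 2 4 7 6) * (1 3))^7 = (0 9 14 4 18 6 1 13 2 5 7 3)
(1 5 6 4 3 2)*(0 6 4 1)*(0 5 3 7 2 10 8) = (0 6 1 3 10 8)(2 5 4 7) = [6, 3, 5, 10, 7, 4, 1, 2, 0, 9, 8]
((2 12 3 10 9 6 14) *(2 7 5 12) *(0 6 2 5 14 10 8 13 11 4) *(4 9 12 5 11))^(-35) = (0 8 10 4 3 6 13 12)(2 11 9)(7 14)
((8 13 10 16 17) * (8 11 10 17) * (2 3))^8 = (8 17 10)(11 16 13)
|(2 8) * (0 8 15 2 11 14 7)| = 10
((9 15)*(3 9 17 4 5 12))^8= (3 9 15 17 4 5 12)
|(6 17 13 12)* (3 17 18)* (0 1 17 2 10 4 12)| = |(0 1 17 13)(2 10 4 12 6 18 3)| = 28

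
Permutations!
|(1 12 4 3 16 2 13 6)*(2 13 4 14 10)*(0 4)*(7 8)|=|(0 4 3 16 13 6 1 12 14 10 2)(7 8)|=22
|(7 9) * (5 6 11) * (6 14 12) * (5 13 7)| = 8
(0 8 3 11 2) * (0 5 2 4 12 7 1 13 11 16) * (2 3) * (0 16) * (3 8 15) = (16)(0 15 3)(1 13 11 4 12 7)(2 5 8) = [15, 13, 5, 0, 12, 8, 6, 1, 2, 9, 10, 4, 7, 11, 14, 3, 16]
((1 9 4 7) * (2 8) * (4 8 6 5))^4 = ((1 9 8 2 6 5 4 7))^4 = (1 6)(2 7)(4 8)(5 9)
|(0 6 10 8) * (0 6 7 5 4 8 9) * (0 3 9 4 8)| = 14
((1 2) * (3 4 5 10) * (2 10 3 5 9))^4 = (1 4 10 9 5 2 3)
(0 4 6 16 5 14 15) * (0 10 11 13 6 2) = [4, 1, 0, 3, 2, 14, 16, 7, 8, 9, 11, 13, 12, 6, 15, 10, 5] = (0 4 2)(5 14 15 10 11 13 6 16)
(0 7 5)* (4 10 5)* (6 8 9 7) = (0 6 8 9 7 4 10 5) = [6, 1, 2, 3, 10, 0, 8, 4, 9, 7, 5]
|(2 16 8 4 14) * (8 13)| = 6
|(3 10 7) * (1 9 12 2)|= 12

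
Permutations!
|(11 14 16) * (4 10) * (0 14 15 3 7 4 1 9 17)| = 12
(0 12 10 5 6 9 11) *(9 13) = [12, 1, 2, 3, 4, 6, 13, 7, 8, 11, 5, 0, 10, 9] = (0 12 10 5 6 13 9 11)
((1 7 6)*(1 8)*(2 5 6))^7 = (1 7 2 5 6 8)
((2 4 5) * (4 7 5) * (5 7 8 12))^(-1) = (2 5 12 8)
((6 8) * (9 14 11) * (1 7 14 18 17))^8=(1 7 14 11 9 18 17)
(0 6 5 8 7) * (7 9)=[6, 1, 2, 3, 4, 8, 5, 0, 9, 7]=(0 6 5 8 9 7)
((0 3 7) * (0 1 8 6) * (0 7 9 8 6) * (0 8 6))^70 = (0 7 9)(1 6 3)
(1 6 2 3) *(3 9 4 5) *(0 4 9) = [4, 6, 0, 1, 5, 3, 2, 7, 8, 9] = (9)(0 4 5 3 1 6 2)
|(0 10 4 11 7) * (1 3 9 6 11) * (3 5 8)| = 11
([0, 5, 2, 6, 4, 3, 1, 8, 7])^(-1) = [0, 6, 2, 5, 4, 1, 3, 8, 7]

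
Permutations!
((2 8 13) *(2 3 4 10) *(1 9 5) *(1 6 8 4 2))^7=((1 9 5 6 8 13 3 2 4 10))^7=(1 2 8 9 4 13 5 10 3 6)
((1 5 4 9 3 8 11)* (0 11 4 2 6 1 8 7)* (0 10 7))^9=((0 11 8 4 9 3)(1 5 2 6)(7 10))^9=(0 4)(1 5 2 6)(3 8)(7 10)(9 11)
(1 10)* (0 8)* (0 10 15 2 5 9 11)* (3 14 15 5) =(0 8 10 1 5 9 11)(2 3 14 15) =[8, 5, 3, 14, 4, 9, 6, 7, 10, 11, 1, 0, 12, 13, 15, 2]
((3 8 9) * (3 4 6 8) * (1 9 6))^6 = ((1 9 4)(6 8))^6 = (9)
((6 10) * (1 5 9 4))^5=(1 5 9 4)(6 10)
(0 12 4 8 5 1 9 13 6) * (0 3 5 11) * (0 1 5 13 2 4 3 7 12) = [0, 9, 4, 13, 8, 5, 7, 12, 11, 2, 10, 1, 3, 6] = (1 9 2 4 8 11)(3 13 6 7 12)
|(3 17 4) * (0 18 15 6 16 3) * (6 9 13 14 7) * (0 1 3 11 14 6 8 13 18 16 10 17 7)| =|(0 16 11 14)(1 3 7 8 13 6 10 17 4)(9 18 15)| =36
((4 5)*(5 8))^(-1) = (4 5 8)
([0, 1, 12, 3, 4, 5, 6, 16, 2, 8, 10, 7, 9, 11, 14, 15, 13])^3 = (2 8 9 12)(7 11 13 16)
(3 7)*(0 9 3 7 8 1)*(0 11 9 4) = (0 4)(1 11 9 3 8) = [4, 11, 2, 8, 0, 5, 6, 7, 1, 3, 10, 9]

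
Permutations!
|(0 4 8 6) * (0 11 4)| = |(4 8 6 11)| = 4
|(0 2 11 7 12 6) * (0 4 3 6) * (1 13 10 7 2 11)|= 24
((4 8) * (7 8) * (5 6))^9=((4 7 8)(5 6))^9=(8)(5 6)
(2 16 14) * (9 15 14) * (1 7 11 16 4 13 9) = (1 7 11 16)(2 4 13 9 15 14) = [0, 7, 4, 3, 13, 5, 6, 11, 8, 15, 10, 16, 12, 9, 2, 14, 1]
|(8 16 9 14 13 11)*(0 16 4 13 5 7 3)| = |(0 16 9 14 5 7 3)(4 13 11 8)| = 28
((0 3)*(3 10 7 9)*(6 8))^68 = (0 9 10 3 7)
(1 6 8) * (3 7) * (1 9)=(1 6 8 9)(3 7)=[0, 6, 2, 7, 4, 5, 8, 3, 9, 1]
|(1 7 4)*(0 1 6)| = |(0 1 7 4 6)| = 5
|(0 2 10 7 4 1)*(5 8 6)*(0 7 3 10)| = 6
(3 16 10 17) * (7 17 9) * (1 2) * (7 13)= [0, 2, 1, 16, 4, 5, 6, 17, 8, 13, 9, 11, 12, 7, 14, 15, 10, 3]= (1 2)(3 16 10 9 13 7 17)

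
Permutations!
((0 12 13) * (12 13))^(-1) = ((0 13))^(-1) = (0 13)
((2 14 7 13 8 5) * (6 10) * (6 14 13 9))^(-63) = (2 13 8 5)(6 14 9 10 7) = ((2 13 8 5)(6 10 14 7 9))^(-63)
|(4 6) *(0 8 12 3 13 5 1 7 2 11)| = 10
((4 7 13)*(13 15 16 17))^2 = (4 15 17)(7 16 13)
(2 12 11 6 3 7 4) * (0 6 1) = [6, 0, 12, 7, 2, 5, 3, 4, 8, 9, 10, 1, 11] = (0 6 3 7 4 2 12 11 1)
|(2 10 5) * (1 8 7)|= |(1 8 7)(2 10 5)|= 3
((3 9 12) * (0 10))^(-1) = (0 10)(3 12 9)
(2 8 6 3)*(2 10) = (2 8 6 3 10) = [0, 1, 8, 10, 4, 5, 3, 7, 6, 9, 2]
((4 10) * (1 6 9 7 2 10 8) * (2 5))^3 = ((1 6 9 7 5 2 10 4 8))^3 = (1 7 10)(2 8 9)(4 6 5)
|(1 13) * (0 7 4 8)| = 4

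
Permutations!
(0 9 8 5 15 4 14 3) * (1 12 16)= (0 9 8 5 15 4 14 3)(1 12 16)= [9, 12, 2, 0, 14, 15, 6, 7, 5, 8, 10, 11, 16, 13, 3, 4, 1]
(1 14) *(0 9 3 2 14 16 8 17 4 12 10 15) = [9, 16, 14, 2, 12, 5, 6, 7, 17, 3, 15, 11, 10, 13, 1, 0, 8, 4] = (0 9 3 2 14 1 16 8 17 4 12 10 15)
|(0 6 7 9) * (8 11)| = 4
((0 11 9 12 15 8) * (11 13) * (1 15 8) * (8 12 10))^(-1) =(0 8 10 9 11 13)(1 15)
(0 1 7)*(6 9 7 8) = (0 1 8 6 9 7) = [1, 8, 2, 3, 4, 5, 9, 0, 6, 7]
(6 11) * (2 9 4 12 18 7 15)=[0, 1, 9, 3, 12, 5, 11, 15, 8, 4, 10, 6, 18, 13, 14, 2, 16, 17, 7]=(2 9 4 12 18 7 15)(6 11)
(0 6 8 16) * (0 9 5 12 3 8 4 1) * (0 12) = (0 6 4 1 12 3 8 16 9 5) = [6, 12, 2, 8, 1, 0, 4, 7, 16, 5, 10, 11, 3, 13, 14, 15, 9]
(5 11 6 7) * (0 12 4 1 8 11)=(0 12 4 1 8 11 6 7 5)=[12, 8, 2, 3, 1, 0, 7, 5, 11, 9, 10, 6, 4]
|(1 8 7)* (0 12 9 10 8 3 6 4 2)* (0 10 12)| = |(1 3 6 4 2 10 8 7)(9 12)| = 8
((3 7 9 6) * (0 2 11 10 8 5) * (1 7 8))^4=(0 1 3 2 7 8 11 9 5 10 6)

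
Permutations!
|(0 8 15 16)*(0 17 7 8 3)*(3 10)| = 15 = |(0 10 3)(7 8 15 16 17)|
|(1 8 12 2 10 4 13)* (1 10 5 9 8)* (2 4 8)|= |(2 5 9)(4 13 10 8 12)|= 15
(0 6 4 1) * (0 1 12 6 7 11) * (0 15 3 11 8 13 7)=[0, 1, 2, 11, 12, 5, 4, 8, 13, 9, 10, 15, 6, 7, 14, 3]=(3 11 15)(4 12 6)(7 8 13)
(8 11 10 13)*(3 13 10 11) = [0, 1, 2, 13, 4, 5, 6, 7, 3, 9, 10, 11, 12, 8] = (3 13 8)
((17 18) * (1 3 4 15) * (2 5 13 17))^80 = ((1 3 4 15)(2 5 13 17 18))^80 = (18)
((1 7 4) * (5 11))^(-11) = ((1 7 4)(5 11))^(-11) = (1 7 4)(5 11)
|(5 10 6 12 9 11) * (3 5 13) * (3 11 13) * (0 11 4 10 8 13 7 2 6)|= |(0 11 3 5 8 13 4 10)(2 6 12 9 7)|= 40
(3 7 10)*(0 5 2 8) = [5, 1, 8, 7, 4, 2, 6, 10, 0, 9, 3] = (0 5 2 8)(3 7 10)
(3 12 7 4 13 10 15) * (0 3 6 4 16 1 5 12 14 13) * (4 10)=(0 3 14 13 4)(1 5 12 7 16)(6 10 15)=[3, 5, 2, 14, 0, 12, 10, 16, 8, 9, 15, 11, 7, 4, 13, 6, 1]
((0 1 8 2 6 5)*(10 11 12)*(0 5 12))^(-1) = (0 11 10 12 6 2 8 1) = ((0 1 8 2 6 12 10 11))^(-1)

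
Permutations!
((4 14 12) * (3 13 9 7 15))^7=(3 9 15 13 7)(4 14 12)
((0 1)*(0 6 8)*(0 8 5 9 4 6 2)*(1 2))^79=(0 2)(4 9 5 6)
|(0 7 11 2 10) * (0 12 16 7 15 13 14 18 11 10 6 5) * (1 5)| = 20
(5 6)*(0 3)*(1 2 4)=(0 3)(1 2 4)(5 6)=[3, 2, 4, 0, 1, 6, 5]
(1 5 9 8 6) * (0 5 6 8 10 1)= (0 5 9 10 1 6)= [5, 6, 2, 3, 4, 9, 0, 7, 8, 10, 1]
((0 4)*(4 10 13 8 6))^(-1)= ((0 10 13 8 6 4))^(-1)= (0 4 6 8 13 10)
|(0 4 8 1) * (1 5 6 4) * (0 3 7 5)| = 8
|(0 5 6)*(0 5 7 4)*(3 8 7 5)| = |(0 5 6 3 8 7 4)| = 7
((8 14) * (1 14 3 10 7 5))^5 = ((1 14 8 3 10 7 5))^5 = (1 7 3 14 5 10 8)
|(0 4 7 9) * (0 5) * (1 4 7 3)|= |(0 7 9 5)(1 4 3)|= 12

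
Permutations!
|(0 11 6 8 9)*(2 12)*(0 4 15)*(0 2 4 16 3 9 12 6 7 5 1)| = |(0 11 7 5 1)(2 6 8 12 4 15)(3 9 16)| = 30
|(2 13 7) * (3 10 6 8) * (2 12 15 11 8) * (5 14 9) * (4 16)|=|(2 13 7 12 15 11 8 3 10 6)(4 16)(5 14 9)|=30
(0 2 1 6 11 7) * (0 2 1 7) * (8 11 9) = (0 1 6 9 8 11)(2 7) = [1, 6, 7, 3, 4, 5, 9, 2, 11, 8, 10, 0]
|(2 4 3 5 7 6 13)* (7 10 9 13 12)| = 21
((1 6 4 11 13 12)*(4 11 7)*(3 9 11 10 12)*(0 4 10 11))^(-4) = (0 11 10 9 6 7 3 1 4 13 12) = ((0 4 7 10 12 1 6 11 13 3 9))^(-4)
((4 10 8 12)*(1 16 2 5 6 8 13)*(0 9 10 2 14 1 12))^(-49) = (0 9 10 13 12 4 2 5 6 8)(1 14 16)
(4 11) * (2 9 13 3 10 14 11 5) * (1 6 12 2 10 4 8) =(1 6 12 2 9 13 3 4 5 10 14 11 8) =[0, 6, 9, 4, 5, 10, 12, 7, 1, 13, 14, 8, 2, 3, 11]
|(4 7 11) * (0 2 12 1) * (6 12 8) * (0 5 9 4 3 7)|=9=|(0 2 8 6 12 1 5 9 4)(3 7 11)|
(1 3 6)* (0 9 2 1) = (0 9 2 1 3 6) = [9, 3, 1, 6, 4, 5, 0, 7, 8, 2]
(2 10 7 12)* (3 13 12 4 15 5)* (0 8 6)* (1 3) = (0 8 6)(1 3 13 12 2 10 7 4 15 5) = [8, 3, 10, 13, 15, 1, 0, 4, 6, 9, 7, 11, 2, 12, 14, 5]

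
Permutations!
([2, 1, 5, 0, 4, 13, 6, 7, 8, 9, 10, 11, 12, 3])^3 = [13, 1, 3, 5, 4, 0, 6, 7, 8, 9, 10, 11, 12, 2]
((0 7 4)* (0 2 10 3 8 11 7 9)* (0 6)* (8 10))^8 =((0 9 6)(2 8 11 7 4)(3 10))^8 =(0 6 9)(2 7 8 4 11)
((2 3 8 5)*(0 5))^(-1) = (0 8 3 2 5)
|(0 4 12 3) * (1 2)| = 4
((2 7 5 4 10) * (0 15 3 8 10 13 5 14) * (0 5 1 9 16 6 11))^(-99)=((0 15 3 8 10 2 7 14 5 4 13 1 9 16 6 11))^(-99)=(0 16 13 14 10 15 6 1 5 2 3 11 9 4 7 8)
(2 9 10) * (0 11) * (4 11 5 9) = (0 5 9 10 2 4 11) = [5, 1, 4, 3, 11, 9, 6, 7, 8, 10, 2, 0]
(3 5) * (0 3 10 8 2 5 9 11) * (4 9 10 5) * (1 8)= [3, 8, 4, 10, 9, 5, 6, 7, 2, 11, 1, 0]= (0 3 10 1 8 2 4 9 11)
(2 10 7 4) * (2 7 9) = [0, 1, 10, 3, 7, 5, 6, 4, 8, 2, 9] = (2 10 9)(4 7)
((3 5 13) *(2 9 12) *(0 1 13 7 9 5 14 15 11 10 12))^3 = ((0 1 13 3 14 15 11 10 12 2 5 7 9))^3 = (0 3 11 2 9 13 15 12 7 1 14 10 5)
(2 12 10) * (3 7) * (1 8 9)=(1 8 9)(2 12 10)(3 7)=[0, 8, 12, 7, 4, 5, 6, 3, 9, 1, 2, 11, 10]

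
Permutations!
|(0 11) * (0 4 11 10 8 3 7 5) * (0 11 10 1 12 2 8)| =11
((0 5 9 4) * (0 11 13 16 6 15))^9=(16)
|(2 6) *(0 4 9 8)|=4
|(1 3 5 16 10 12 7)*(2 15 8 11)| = |(1 3 5 16 10 12 7)(2 15 8 11)| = 28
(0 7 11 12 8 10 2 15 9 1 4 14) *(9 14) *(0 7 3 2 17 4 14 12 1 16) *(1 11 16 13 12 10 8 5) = (0 3 2 15 10 17 4 9 13 12 5 1 14 7 16) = [3, 14, 15, 2, 9, 1, 6, 16, 8, 13, 17, 11, 5, 12, 7, 10, 0, 4]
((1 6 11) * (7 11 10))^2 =((1 6 10 7 11))^2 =(1 10 11 6 7)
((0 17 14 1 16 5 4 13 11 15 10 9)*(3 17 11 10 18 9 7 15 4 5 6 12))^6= (0 15 13)(1 14 17 3 12 6 16)(4 9 7)(10 11 18)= ((0 11 4 13 10 7 15 18 9)(1 16 6 12 3 17 14))^6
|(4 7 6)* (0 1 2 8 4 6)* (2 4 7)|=6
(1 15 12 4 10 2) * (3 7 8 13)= [0, 15, 1, 7, 10, 5, 6, 8, 13, 9, 2, 11, 4, 3, 14, 12]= (1 15 12 4 10 2)(3 7 8 13)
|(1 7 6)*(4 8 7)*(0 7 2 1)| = 12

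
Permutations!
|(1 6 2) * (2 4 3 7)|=6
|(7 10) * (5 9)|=|(5 9)(7 10)|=2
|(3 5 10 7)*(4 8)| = 4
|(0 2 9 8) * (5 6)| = |(0 2 9 8)(5 6)| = 4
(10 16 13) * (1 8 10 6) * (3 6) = [0, 8, 2, 6, 4, 5, 1, 7, 10, 9, 16, 11, 12, 3, 14, 15, 13] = (1 8 10 16 13 3 6)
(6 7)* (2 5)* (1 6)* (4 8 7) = (1 6 4 8 7)(2 5) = [0, 6, 5, 3, 8, 2, 4, 1, 7]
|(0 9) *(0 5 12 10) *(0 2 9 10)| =6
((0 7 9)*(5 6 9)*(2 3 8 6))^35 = (0 2 6 7 3 9 5 8)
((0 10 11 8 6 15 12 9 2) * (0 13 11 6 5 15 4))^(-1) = (0 4 6 10)(2 9 12 15 5 8 11 13)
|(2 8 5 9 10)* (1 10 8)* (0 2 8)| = |(0 2 1 10 8 5 9)| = 7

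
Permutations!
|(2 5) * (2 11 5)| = 2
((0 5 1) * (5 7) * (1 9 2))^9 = (0 9)(1 5)(2 7)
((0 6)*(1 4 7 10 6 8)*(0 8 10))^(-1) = (0 7 4 1 8 6 10) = ((0 10 6 8 1 4 7))^(-1)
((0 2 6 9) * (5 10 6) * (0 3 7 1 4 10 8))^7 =(10)(0 8 5 2)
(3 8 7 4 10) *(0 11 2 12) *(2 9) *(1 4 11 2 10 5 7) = (0 2 12)(1 4 5 7 11 9 10 3 8) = [2, 4, 12, 8, 5, 7, 6, 11, 1, 10, 3, 9, 0]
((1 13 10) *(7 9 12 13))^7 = (1 7 9 12 13 10)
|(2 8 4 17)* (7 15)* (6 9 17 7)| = 8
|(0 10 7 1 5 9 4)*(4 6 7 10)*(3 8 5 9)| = 12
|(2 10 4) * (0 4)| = 4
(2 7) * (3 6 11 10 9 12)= (2 7)(3 6 11 10 9 12)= [0, 1, 7, 6, 4, 5, 11, 2, 8, 12, 9, 10, 3]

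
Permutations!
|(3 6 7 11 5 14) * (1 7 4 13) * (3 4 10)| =21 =|(1 7 11 5 14 4 13)(3 6 10)|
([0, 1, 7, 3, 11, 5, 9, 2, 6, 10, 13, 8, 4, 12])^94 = [0, 1, 2, 3, 13, 5, 11, 7, 4, 8, 6, 12, 10, 9]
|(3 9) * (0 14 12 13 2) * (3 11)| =|(0 14 12 13 2)(3 9 11)| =15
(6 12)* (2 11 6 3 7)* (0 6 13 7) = (0 6 12 3)(2 11 13 7) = [6, 1, 11, 0, 4, 5, 12, 2, 8, 9, 10, 13, 3, 7]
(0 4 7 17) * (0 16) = (0 4 7 17 16) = [4, 1, 2, 3, 7, 5, 6, 17, 8, 9, 10, 11, 12, 13, 14, 15, 0, 16]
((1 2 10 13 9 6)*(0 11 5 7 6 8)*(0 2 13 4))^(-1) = ((0 11 5 7 6 1 13 9 8 2 10 4))^(-1) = (0 4 10 2 8 9 13 1 6 7 5 11)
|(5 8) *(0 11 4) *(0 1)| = 4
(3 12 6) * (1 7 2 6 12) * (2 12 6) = (1 7 12 6 3) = [0, 7, 2, 1, 4, 5, 3, 12, 8, 9, 10, 11, 6]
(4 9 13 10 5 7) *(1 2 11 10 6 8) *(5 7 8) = (1 2 11 10 7 4 9 13 6 5 8) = [0, 2, 11, 3, 9, 8, 5, 4, 1, 13, 7, 10, 12, 6]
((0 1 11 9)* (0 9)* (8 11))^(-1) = ((0 1 8 11))^(-1) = (0 11 8 1)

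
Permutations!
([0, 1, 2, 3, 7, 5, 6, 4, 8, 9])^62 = [0, 1, 2, 3, 4, 5, 6, 7, 8, 9]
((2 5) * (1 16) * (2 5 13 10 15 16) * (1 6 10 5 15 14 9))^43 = ((1 2 13 5 15 16 6 10 14 9))^43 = (1 5 6 9 13 16 14 2 15 10)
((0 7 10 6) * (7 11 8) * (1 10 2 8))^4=((0 11 1 10 6)(2 8 7))^4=(0 6 10 1 11)(2 8 7)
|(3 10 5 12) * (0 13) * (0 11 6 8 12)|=9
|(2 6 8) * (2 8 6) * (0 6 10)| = |(0 6 10)| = 3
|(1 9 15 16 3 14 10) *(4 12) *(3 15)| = 10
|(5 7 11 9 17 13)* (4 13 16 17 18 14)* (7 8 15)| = 10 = |(4 13 5 8 15 7 11 9 18 14)(16 17)|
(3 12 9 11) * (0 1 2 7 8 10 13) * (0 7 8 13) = (0 1 2 8 10)(3 12 9 11)(7 13) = [1, 2, 8, 12, 4, 5, 6, 13, 10, 11, 0, 3, 9, 7]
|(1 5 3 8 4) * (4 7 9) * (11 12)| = |(1 5 3 8 7 9 4)(11 12)| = 14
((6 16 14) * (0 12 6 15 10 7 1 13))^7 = (0 7 14 12 1 15 6 13 10 16)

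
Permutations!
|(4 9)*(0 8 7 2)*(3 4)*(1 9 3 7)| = |(0 8 1 9 7 2)(3 4)| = 6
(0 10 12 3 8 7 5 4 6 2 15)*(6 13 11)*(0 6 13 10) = (2 15 6)(3 8 7 5 4 10 12)(11 13) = [0, 1, 15, 8, 10, 4, 2, 5, 7, 9, 12, 13, 3, 11, 14, 6]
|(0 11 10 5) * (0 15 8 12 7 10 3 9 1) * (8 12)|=5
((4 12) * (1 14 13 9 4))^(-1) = ((1 14 13 9 4 12))^(-1) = (1 12 4 9 13 14)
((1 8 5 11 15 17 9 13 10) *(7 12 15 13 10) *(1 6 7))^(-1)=(1 13 11 5 8)(6 10 9 17 15 12 7)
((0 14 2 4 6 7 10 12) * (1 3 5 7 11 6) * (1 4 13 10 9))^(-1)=(0 12 10 13 2 14)(1 9 7 5 3)(6 11)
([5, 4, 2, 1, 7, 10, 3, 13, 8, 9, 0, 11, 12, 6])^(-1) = [10, 3, 2, 6, 1, 0, 13, 4, 8, 9, 5, 11, 12, 7]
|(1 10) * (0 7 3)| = 6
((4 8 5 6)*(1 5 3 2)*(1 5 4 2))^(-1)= (1 3 8 4)(2 6 5)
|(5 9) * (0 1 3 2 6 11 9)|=8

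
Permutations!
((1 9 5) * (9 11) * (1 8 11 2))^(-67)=(1 2)(5 8 11 9)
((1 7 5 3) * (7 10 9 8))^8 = (1 10 9 8 7 5 3)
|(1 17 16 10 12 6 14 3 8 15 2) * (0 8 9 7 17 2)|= |(0 8 15)(1 2)(3 9 7 17 16 10 12 6 14)|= 18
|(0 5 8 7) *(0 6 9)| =6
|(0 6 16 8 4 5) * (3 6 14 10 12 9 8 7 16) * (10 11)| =18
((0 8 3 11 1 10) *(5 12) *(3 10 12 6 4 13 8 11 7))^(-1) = (0 10 8 13 4 6 5 12 1 11)(3 7)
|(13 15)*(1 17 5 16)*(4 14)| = 4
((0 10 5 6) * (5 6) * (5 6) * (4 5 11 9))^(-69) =(0 10 11 9 4 5 6)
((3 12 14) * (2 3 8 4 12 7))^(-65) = (2 3 7)(4 8 14 12)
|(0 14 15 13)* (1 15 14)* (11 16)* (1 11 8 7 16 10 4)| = |(0 11 10 4 1 15 13)(7 16 8)| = 21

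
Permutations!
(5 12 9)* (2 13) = [0, 1, 13, 3, 4, 12, 6, 7, 8, 5, 10, 11, 9, 2] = (2 13)(5 12 9)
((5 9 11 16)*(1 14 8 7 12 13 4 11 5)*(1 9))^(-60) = ((1 14 8 7 12 13 4 11 16 9 5))^(-60) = (1 4 14 11 8 16 7 9 12 5 13)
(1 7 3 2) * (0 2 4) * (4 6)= (0 2 1 7 3 6 4)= [2, 7, 1, 6, 0, 5, 4, 3]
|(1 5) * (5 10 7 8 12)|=|(1 10 7 8 12 5)|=6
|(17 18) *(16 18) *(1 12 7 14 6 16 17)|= 7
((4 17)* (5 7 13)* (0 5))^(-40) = ((0 5 7 13)(4 17))^(-40) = (17)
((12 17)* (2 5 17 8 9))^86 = ((2 5 17 12 8 9))^86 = (2 17 8)(5 12 9)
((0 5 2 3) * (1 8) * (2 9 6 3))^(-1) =(0 3 6 9 5)(1 8)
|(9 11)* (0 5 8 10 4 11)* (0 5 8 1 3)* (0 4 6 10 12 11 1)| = 6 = |(0 8 12 11 9 5)(1 3 4)(6 10)|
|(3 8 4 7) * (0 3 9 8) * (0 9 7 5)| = 6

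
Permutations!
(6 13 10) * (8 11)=(6 13 10)(8 11)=[0, 1, 2, 3, 4, 5, 13, 7, 11, 9, 6, 8, 12, 10]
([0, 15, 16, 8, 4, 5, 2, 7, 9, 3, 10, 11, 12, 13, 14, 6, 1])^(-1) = [0, 16, 6, 9, 4, 5, 15, 7, 3, 8, 10, 11, 12, 13, 14, 1, 2]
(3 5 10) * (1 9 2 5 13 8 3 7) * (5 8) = (1 9 2 8 3 13 5 10 7) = [0, 9, 8, 13, 4, 10, 6, 1, 3, 2, 7, 11, 12, 5]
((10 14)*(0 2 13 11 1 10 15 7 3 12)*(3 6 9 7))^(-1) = ((0 2 13 11 1 10 14 15 3 12)(6 9 7))^(-1) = (0 12 3 15 14 10 1 11 13 2)(6 7 9)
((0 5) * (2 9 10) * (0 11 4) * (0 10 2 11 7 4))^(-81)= (0 4)(2 9)(5 10)(7 11)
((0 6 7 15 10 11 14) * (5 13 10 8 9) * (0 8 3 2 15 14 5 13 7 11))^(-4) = (0 8 11 13 7)(2 3 15)(5 10 14 6 9)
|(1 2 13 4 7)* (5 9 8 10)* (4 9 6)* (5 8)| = 8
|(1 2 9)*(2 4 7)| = 5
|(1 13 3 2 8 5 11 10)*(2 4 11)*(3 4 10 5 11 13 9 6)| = |(1 9 6 3 10)(2 8 11 5)(4 13)| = 20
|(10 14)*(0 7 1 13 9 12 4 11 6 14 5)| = 12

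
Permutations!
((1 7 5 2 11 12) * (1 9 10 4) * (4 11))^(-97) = ((1 7 5 2 4)(9 10 11 12))^(-97) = (1 2 7 4 5)(9 12 11 10)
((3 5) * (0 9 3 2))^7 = ((0 9 3 5 2))^7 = (0 3 2 9 5)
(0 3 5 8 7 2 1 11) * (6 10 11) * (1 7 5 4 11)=[3, 6, 7, 4, 11, 8, 10, 2, 5, 9, 1, 0]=(0 3 4 11)(1 6 10)(2 7)(5 8)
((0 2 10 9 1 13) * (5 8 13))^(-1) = (0 13 8 5 1 9 10 2)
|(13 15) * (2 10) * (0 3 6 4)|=|(0 3 6 4)(2 10)(13 15)|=4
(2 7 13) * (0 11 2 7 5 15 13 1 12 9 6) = [11, 12, 5, 3, 4, 15, 0, 1, 8, 6, 10, 2, 9, 7, 14, 13] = (0 11 2 5 15 13 7 1 12 9 6)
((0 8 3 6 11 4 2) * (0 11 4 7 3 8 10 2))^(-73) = ((0 10 2 11 7 3 6 4))^(-73) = (0 4 6 3 7 11 2 10)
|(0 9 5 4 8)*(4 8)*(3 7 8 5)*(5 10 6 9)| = |(0 5 10 6 9 3 7 8)| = 8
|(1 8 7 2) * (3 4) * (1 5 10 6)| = |(1 8 7 2 5 10 6)(3 4)| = 14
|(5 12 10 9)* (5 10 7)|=6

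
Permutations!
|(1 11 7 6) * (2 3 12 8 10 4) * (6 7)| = 6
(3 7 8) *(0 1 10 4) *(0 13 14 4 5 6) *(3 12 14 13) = (0 1 10 5 6)(3 7 8 12 14 4) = [1, 10, 2, 7, 3, 6, 0, 8, 12, 9, 5, 11, 14, 13, 4]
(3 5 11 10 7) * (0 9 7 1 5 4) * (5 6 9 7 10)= [7, 6, 2, 4, 0, 11, 9, 3, 8, 10, 1, 5]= (0 7 3 4)(1 6 9 10)(5 11)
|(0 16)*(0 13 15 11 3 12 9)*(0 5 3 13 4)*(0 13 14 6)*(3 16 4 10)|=|(0 4 13 15 11 14 6)(3 12 9 5 16 10)|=42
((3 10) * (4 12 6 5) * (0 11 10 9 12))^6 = ((0 11 10 3 9 12 6 5 4))^6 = (0 6 3)(4 12 10)(5 9 11)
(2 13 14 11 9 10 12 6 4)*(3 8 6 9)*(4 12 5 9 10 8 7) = (2 13 14 11 3 7 4)(5 9 8 6 12 10) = [0, 1, 13, 7, 2, 9, 12, 4, 6, 8, 5, 3, 10, 14, 11]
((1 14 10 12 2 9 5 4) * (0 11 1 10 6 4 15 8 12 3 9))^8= (0 9 1 15 6 12 10)(2 3 11 5 14 8 4)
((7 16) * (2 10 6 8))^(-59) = (2 10 6 8)(7 16)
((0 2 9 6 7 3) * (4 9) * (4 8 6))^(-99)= ((0 2 8 6 7 3)(4 9))^(-99)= (0 6)(2 7)(3 8)(4 9)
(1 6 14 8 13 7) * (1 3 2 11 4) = (1 6 14 8 13 7 3 2 11 4) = [0, 6, 11, 2, 1, 5, 14, 3, 13, 9, 10, 4, 12, 7, 8]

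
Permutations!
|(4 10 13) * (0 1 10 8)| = 6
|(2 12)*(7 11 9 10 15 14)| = 6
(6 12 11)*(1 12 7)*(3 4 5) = [0, 12, 2, 4, 5, 3, 7, 1, 8, 9, 10, 6, 11] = (1 12 11 6 7)(3 4 5)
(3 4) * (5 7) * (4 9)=(3 9 4)(5 7)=[0, 1, 2, 9, 3, 7, 6, 5, 8, 4]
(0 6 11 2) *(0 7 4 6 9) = [9, 1, 7, 3, 6, 5, 11, 4, 8, 0, 10, 2] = (0 9)(2 7 4 6 11)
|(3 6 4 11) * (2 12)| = |(2 12)(3 6 4 11)| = 4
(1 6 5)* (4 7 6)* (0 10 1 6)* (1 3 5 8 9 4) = (0 10 3 5 6 8 9 4 7) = [10, 1, 2, 5, 7, 6, 8, 0, 9, 4, 3]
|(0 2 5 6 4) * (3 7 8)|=15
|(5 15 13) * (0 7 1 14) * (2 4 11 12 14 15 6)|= |(0 7 1 15 13 5 6 2 4 11 12 14)|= 12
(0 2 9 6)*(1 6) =[2, 6, 9, 3, 4, 5, 0, 7, 8, 1] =(0 2 9 1 6)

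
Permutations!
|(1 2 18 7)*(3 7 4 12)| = 7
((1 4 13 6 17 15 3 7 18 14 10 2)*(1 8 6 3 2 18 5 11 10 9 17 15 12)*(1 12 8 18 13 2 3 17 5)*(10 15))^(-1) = (1 7 3 15 11 5 9 14 18 2 4)(6 8 17 13 10)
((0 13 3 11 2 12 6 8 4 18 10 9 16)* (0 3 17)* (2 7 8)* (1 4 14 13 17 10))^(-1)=(0 17)(1 18 4)(2 6 12)(3 16 9 10 13 14 8 7 11)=((0 17)(1 4 18)(2 12 6)(3 11 7 8 14 13 10 9 16))^(-1)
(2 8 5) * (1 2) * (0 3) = (0 3)(1 2 8 5) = [3, 2, 8, 0, 4, 1, 6, 7, 5]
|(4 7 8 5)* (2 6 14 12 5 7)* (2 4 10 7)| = 8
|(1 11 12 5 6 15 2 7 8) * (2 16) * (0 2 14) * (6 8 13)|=40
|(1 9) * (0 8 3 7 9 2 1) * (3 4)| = 6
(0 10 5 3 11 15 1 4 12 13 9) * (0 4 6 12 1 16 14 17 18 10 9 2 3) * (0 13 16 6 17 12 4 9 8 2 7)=(0 8 2 3 11 15 6 4 1 17 18 10 5 13 7)(12 16 14)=[8, 17, 3, 11, 1, 13, 4, 0, 2, 9, 5, 15, 16, 7, 12, 6, 14, 18, 10]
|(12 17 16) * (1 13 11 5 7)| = 15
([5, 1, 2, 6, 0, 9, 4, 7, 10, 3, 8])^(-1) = (0 4 6 3 9 5)(8 10)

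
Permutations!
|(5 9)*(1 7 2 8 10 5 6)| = |(1 7 2 8 10 5 9 6)| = 8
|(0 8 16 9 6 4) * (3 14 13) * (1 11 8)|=24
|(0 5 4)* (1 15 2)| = |(0 5 4)(1 15 2)| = 3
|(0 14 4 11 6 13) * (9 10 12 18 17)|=30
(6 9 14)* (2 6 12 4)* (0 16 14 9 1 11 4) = [16, 11, 6, 3, 2, 5, 1, 7, 8, 9, 10, 4, 0, 13, 12, 15, 14] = (0 16 14 12)(1 11 4 2 6)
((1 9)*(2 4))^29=((1 9)(2 4))^29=(1 9)(2 4)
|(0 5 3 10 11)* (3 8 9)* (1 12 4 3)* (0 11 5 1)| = 9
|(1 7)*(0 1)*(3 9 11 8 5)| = 15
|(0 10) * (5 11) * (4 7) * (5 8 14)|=|(0 10)(4 7)(5 11 8 14)|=4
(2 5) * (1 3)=(1 3)(2 5)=[0, 3, 5, 1, 4, 2]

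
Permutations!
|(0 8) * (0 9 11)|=|(0 8 9 11)|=4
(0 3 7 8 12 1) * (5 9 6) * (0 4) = (0 3 7 8 12 1 4)(5 9 6) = [3, 4, 2, 7, 0, 9, 5, 8, 12, 6, 10, 11, 1]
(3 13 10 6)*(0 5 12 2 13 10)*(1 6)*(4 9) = (0 5 12 2 13)(1 6 3 10)(4 9) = [5, 6, 13, 10, 9, 12, 3, 7, 8, 4, 1, 11, 2, 0]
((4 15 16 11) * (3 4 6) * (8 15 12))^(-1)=((3 4 12 8 15 16 11 6))^(-1)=(3 6 11 16 15 8 12 4)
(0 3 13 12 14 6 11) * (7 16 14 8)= [3, 1, 2, 13, 4, 5, 11, 16, 7, 9, 10, 0, 8, 12, 6, 15, 14]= (0 3 13 12 8 7 16 14 6 11)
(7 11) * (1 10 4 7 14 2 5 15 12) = (1 10 4 7 11 14 2 5 15 12) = [0, 10, 5, 3, 7, 15, 6, 11, 8, 9, 4, 14, 1, 13, 2, 12]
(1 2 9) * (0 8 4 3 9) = [8, 2, 0, 9, 3, 5, 6, 7, 4, 1] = (0 8 4 3 9 1 2)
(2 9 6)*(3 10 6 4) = (2 9 4 3 10 6) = [0, 1, 9, 10, 3, 5, 2, 7, 8, 4, 6]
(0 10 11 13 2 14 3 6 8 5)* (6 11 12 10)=[6, 1, 14, 11, 4, 0, 8, 7, 5, 9, 12, 13, 10, 2, 3]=(0 6 8 5)(2 14 3 11 13)(10 12)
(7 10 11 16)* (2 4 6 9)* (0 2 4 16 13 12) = (0 2 16 7 10 11 13 12)(4 6 9) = [2, 1, 16, 3, 6, 5, 9, 10, 8, 4, 11, 13, 0, 12, 14, 15, 7]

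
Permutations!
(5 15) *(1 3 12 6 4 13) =(1 3 12 6 4 13)(5 15) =[0, 3, 2, 12, 13, 15, 4, 7, 8, 9, 10, 11, 6, 1, 14, 5]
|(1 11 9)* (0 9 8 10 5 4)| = 8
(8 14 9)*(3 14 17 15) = [0, 1, 2, 14, 4, 5, 6, 7, 17, 8, 10, 11, 12, 13, 9, 3, 16, 15] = (3 14 9 8 17 15)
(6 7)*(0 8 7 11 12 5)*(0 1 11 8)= (1 11 12 5)(6 8 7)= [0, 11, 2, 3, 4, 1, 8, 6, 7, 9, 10, 12, 5]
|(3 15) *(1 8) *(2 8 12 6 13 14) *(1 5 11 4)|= |(1 12 6 13 14 2 8 5 11 4)(3 15)|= 10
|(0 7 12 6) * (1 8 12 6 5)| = 12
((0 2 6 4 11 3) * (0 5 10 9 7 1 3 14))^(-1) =((0 2 6 4 11 14)(1 3 5 10 9 7))^(-1) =(0 14 11 4 6 2)(1 7 9 10 5 3)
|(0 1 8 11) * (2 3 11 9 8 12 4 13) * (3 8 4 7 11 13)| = 30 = |(0 1 12 7 11)(2 8 9 4 3 13)|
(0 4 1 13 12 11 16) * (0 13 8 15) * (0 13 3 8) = (0 4 1)(3 8 15 13 12 11 16) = [4, 0, 2, 8, 1, 5, 6, 7, 15, 9, 10, 16, 11, 12, 14, 13, 3]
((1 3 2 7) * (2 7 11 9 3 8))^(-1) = (1 7 3 9 11 2 8) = ((1 8 2 11 9 3 7))^(-1)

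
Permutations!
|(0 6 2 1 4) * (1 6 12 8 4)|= |(0 12 8 4)(2 6)|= 4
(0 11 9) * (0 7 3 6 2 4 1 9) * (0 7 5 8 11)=[0, 9, 4, 6, 1, 8, 2, 3, 11, 5, 10, 7]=(1 9 5 8 11 7 3 6 2 4)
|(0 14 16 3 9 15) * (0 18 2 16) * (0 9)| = 8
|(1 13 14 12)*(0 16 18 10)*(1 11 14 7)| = 12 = |(0 16 18 10)(1 13 7)(11 14 12)|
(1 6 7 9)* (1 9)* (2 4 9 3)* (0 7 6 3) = (0 7 1 3 2 4 9) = [7, 3, 4, 2, 9, 5, 6, 1, 8, 0]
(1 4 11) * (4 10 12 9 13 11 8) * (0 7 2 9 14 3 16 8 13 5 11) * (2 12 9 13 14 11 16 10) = [7, 2, 13, 10, 14, 16, 6, 12, 4, 5, 9, 1, 11, 0, 3, 15, 8] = (0 7 12 11 1 2 13)(3 10 9 5 16 8 4 14)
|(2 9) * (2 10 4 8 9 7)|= |(2 7)(4 8 9 10)|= 4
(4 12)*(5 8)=(4 12)(5 8)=[0, 1, 2, 3, 12, 8, 6, 7, 5, 9, 10, 11, 4]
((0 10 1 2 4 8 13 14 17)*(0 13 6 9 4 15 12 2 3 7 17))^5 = (0 17 1 14 7 10 13 3)(2 12 15)(4 8 6 9)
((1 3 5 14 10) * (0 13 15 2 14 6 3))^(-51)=(0 10 2 13 1 14 15)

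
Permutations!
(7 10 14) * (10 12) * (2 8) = (2 8)(7 12 10 14) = [0, 1, 8, 3, 4, 5, 6, 12, 2, 9, 14, 11, 10, 13, 7]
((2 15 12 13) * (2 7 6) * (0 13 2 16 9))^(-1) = (0 9 16 6 7 13)(2 12 15)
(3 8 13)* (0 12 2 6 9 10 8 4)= [12, 1, 6, 4, 0, 5, 9, 7, 13, 10, 8, 11, 2, 3]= (0 12 2 6 9 10 8 13 3 4)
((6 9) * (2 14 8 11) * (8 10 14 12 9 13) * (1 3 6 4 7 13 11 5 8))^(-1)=(1 13 7 4 9 12 2 11 6 3)(5 8)(10 14)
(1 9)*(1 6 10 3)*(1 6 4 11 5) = [0, 9, 2, 6, 11, 1, 10, 7, 8, 4, 3, 5] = (1 9 4 11 5)(3 6 10)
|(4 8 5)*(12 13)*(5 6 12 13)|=5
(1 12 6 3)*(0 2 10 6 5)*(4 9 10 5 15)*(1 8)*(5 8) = (0 2 8 1 12 15 4 9 10 6 3 5) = [2, 12, 8, 5, 9, 0, 3, 7, 1, 10, 6, 11, 15, 13, 14, 4]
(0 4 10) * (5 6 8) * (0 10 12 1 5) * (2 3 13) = (0 4 12 1 5 6 8)(2 3 13) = [4, 5, 3, 13, 12, 6, 8, 7, 0, 9, 10, 11, 1, 2]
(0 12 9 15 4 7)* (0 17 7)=[12, 1, 2, 3, 0, 5, 6, 17, 8, 15, 10, 11, 9, 13, 14, 4, 16, 7]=(0 12 9 15 4)(7 17)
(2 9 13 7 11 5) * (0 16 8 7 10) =[16, 1, 9, 3, 4, 2, 6, 11, 7, 13, 0, 5, 12, 10, 14, 15, 8] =(0 16 8 7 11 5 2 9 13 10)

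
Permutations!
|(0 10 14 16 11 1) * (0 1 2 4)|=|(0 10 14 16 11 2 4)|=7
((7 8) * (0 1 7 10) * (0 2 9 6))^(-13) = (0 8 9 1 10 6 7 2)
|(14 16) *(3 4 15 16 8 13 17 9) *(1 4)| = 10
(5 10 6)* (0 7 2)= (0 7 2)(5 10 6)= [7, 1, 0, 3, 4, 10, 5, 2, 8, 9, 6]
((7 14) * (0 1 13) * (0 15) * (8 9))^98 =(0 13)(1 15)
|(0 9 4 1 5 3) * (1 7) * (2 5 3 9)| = 8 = |(0 2 5 9 4 7 1 3)|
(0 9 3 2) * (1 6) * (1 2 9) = (0 1 6 2)(3 9) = [1, 6, 0, 9, 4, 5, 2, 7, 8, 3]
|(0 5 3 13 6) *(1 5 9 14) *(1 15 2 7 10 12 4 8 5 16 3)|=16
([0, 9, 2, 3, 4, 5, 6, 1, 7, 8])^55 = [0, 7, 2, 3, 4, 5, 6, 8, 9, 1]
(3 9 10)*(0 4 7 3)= (0 4 7 3 9 10)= [4, 1, 2, 9, 7, 5, 6, 3, 8, 10, 0]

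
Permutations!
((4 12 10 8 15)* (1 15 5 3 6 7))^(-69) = ((1 15 4 12 10 8 5 3 6 7))^(-69) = (1 15 4 12 10 8 5 3 6 7)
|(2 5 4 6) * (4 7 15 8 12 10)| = 9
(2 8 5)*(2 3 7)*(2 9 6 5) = (2 8)(3 7 9 6 5) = [0, 1, 8, 7, 4, 3, 5, 9, 2, 6]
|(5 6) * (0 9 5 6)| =|(0 9 5)| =3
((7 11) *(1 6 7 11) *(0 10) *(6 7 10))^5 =(11)(0 10 6)(1 7)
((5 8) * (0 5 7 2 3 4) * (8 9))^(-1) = ((0 5 9 8 7 2 3 4))^(-1) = (0 4 3 2 7 8 9 5)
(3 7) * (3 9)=[0, 1, 2, 7, 4, 5, 6, 9, 8, 3]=(3 7 9)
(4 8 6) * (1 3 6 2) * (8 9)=(1 3 6 4 9 8 2)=[0, 3, 1, 6, 9, 5, 4, 7, 2, 8]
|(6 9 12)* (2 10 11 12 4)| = |(2 10 11 12 6 9 4)| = 7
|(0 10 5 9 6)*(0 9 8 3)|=|(0 10 5 8 3)(6 9)|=10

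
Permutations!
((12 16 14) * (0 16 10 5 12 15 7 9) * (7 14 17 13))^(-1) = (0 9 7 13 17 16)(5 10 12)(14 15)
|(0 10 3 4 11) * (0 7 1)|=|(0 10 3 4 11 7 1)|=7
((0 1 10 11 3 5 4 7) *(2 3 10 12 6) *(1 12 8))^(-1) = ((0 12 6 2 3 5 4 7)(1 8)(10 11))^(-1) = (0 7 4 5 3 2 6 12)(1 8)(10 11)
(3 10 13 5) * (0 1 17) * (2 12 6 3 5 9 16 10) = [1, 17, 12, 2, 4, 5, 3, 7, 8, 16, 13, 11, 6, 9, 14, 15, 10, 0] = (0 1 17)(2 12 6 3)(9 16 10 13)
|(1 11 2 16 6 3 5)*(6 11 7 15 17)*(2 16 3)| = |(1 7 15 17 6 2 3 5)(11 16)| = 8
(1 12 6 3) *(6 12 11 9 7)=(12)(1 11 9 7 6 3)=[0, 11, 2, 1, 4, 5, 3, 6, 8, 7, 10, 9, 12]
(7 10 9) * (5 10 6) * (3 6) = [0, 1, 2, 6, 4, 10, 5, 3, 8, 7, 9] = (3 6 5 10 9 7)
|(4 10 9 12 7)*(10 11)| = |(4 11 10 9 12 7)| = 6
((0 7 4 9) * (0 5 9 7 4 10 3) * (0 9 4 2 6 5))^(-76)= ((0 2 6 5 4 7 10 3 9))^(-76)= (0 7 2 10 6 3 5 9 4)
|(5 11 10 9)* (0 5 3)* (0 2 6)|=|(0 5 11 10 9 3 2 6)|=8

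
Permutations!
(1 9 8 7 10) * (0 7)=[7, 9, 2, 3, 4, 5, 6, 10, 0, 8, 1]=(0 7 10 1 9 8)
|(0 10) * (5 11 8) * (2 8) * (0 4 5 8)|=|(0 10 4 5 11 2)|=6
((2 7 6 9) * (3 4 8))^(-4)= (9)(3 8 4)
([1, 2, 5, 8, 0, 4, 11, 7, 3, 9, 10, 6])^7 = (0 2 4 1 5)(3 8)(6 11)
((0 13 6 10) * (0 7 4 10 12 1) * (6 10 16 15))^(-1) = (0 1 12 6 15 16 4 7 10 13)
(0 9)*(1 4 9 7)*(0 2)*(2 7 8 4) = (0 8 4 9 7 1 2) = [8, 2, 0, 3, 9, 5, 6, 1, 4, 7]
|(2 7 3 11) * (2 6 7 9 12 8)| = 4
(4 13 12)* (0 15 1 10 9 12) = [15, 10, 2, 3, 13, 5, 6, 7, 8, 12, 9, 11, 4, 0, 14, 1] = (0 15 1 10 9 12 4 13)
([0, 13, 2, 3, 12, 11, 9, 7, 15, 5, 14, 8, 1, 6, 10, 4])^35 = [0, 11, 2, 3, 9, 12, 15, 7, 13, 4, 14, 1, 5, 8, 10, 6]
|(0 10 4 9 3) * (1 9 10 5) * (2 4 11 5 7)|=10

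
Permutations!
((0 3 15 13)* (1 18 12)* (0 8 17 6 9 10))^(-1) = ((0 3 15 13 8 17 6 9 10)(1 18 12))^(-1) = (0 10 9 6 17 8 13 15 3)(1 12 18)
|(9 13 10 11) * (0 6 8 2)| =4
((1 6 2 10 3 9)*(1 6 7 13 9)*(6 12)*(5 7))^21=(1 5 7 13 9 12 6 2 10 3)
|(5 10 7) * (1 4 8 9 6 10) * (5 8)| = 15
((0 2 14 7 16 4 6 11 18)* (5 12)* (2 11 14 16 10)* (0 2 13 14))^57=((0 11 18 2 16 4 6)(5 12)(7 10 13 14))^57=(0 11 18 2 16 4 6)(5 12)(7 10 13 14)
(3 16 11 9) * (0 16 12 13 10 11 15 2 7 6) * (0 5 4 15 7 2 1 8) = (0 16 7 6 5 4 15 1 8)(3 12 13 10 11 9) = [16, 8, 2, 12, 15, 4, 5, 6, 0, 3, 11, 9, 13, 10, 14, 1, 7]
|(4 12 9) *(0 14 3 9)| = |(0 14 3 9 4 12)| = 6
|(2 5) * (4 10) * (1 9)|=|(1 9)(2 5)(4 10)|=2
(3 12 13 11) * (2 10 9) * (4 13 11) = (2 10 9)(3 12 11)(4 13) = [0, 1, 10, 12, 13, 5, 6, 7, 8, 2, 9, 3, 11, 4]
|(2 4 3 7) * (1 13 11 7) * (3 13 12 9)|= 20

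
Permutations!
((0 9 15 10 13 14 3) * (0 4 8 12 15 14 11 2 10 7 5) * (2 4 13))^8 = (0 12 13)(3 5 8)(4 14 7)(9 15 11)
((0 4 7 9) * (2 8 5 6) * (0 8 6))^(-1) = ((0 4 7 9 8 5)(2 6))^(-1) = (0 5 8 9 7 4)(2 6)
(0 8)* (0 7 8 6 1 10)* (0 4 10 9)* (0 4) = (0 6 1 9 4 10)(7 8) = [6, 9, 2, 3, 10, 5, 1, 8, 7, 4, 0]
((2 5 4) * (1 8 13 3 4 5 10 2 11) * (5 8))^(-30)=(1 4 13 5 11 3 8)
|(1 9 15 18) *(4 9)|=|(1 4 9 15 18)|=5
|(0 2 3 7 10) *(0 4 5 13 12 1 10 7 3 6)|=6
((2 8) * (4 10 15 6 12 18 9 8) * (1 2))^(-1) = ((1 2 4 10 15 6 12 18 9 8))^(-1) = (1 8 9 18 12 6 15 10 4 2)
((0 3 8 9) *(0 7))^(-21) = (0 7 9 8 3)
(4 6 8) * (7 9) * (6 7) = (4 7 9 6 8) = [0, 1, 2, 3, 7, 5, 8, 9, 4, 6]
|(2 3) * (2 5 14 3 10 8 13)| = 12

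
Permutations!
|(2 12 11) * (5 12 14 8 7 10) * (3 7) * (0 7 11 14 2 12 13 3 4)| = 11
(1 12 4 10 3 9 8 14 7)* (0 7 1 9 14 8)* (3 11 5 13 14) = [7, 12, 2, 3, 10, 13, 6, 9, 8, 0, 11, 5, 4, 14, 1] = (0 7 9)(1 12 4 10 11 5 13 14)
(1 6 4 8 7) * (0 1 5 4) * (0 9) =(0 1 6 9)(4 8 7 5) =[1, 6, 2, 3, 8, 4, 9, 5, 7, 0]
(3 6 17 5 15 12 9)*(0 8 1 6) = (0 8 1 6 17 5 15 12 9 3) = [8, 6, 2, 0, 4, 15, 17, 7, 1, 3, 10, 11, 9, 13, 14, 12, 16, 5]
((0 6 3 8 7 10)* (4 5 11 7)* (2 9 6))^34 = (0 2 9 6 3 8 4 5 11 7 10)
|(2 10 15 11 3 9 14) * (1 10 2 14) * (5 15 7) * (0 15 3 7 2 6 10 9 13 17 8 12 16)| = |(0 15 11 7 5 3 13 17 8 12 16)(1 9)(2 6 10)| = 66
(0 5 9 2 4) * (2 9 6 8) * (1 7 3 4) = (9)(0 5 6 8 2 1 7 3 4) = [5, 7, 1, 4, 0, 6, 8, 3, 2, 9]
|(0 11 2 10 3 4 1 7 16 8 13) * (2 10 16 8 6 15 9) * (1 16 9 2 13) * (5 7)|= 44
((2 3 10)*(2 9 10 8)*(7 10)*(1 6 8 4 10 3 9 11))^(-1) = (1 11 10 4 3 7 9 2 8 6)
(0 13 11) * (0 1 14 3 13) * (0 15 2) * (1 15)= (0 1 14 3 13 11 15 2)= [1, 14, 0, 13, 4, 5, 6, 7, 8, 9, 10, 15, 12, 11, 3, 2]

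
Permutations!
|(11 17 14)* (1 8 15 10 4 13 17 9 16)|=11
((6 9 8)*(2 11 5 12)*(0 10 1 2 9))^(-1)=((0 10 1 2 11 5 12 9 8 6))^(-1)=(0 6 8 9 12 5 11 2 1 10)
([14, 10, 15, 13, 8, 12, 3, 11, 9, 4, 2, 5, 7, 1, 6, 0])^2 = (0 6 13 10 15 14 3 1 2)(4 9 8)(5 7)(11 12)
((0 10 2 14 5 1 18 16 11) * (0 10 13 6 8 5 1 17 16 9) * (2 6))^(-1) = ((0 13 2 14 1 18 9)(5 17 16 11 10 6 8))^(-1) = (0 9 18 1 14 2 13)(5 8 6 10 11 16 17)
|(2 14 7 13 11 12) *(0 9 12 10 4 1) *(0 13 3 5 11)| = |(0 9 12 2 14 7 3 5 11 10 4 1 13)| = 13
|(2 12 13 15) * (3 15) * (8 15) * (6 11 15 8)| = 7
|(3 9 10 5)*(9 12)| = |(3 12 9 10 5)| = 5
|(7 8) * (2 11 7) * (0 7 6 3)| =7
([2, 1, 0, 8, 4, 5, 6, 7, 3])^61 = [2, 1, 0, 8, 4, 5, 6, 7, 3]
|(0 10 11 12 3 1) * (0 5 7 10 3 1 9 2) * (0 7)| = |(0 3 9 2 7 10 11 12 1 5)| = 10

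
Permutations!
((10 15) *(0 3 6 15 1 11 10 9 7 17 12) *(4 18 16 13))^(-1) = (0 12 17 7 9 15 6 3)(1 10 11)(4 13 16 18)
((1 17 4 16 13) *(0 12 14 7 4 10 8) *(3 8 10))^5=(0 16 8 4 3 7 17 14 1 12 13)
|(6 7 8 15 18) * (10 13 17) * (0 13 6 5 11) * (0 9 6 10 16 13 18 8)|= 42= |(0 18 5 11 9 6 7)(8 15)(13 17 16)|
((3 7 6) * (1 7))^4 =((1 7 6 3))^4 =(7)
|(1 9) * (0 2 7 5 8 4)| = 6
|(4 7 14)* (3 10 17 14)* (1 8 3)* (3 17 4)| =8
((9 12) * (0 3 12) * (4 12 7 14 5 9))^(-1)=(0 9 5 14 7 3)(4 12)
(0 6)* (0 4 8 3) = [6, 1, 2, 0, 8, 5, 4, 7, 3] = (0 6 4 8 3)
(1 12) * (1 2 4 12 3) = (1 3)(2 4 12) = [0, 3, 4, 1, 12, 5, 6, 7, 8, 9, 10, 11, 2]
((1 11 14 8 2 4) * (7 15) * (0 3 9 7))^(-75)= (15)(1 8)(2 11)(4 14)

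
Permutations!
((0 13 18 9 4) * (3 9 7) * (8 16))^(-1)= ((0 13 18 7 3 9 4)(8 16))^(-1)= (0 4 9 3 7 18 13)(8 16)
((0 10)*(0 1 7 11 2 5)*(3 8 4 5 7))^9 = (11)(0 1 8 5 10 3 4)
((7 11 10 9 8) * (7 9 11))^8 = ((8 9)(10 11))^8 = (11)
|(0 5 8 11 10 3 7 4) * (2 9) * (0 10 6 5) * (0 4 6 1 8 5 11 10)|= 14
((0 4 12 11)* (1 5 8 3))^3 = (0 11 12 4)(1 3 8 5)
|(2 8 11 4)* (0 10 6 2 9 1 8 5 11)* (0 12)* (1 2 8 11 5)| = |(0 10 6 8 12)(1 11 4 9 2)| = 5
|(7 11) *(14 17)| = 2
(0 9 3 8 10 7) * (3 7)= (0 9 7)(3 8 10)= [9, 1, 2, 8, 4, 5, 6, 0, 10, 7, 3]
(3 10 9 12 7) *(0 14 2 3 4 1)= (0 14 2 3 10 9 12 7 4 1)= [14, 0, 3, 10, 1, 5, 6, 4, 8, 12, 9, 11, 7, 13, 2]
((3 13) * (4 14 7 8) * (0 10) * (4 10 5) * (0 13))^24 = (0 10 14)(3 8 4)(5 13 7)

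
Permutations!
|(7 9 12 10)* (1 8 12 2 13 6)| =9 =|(1 8 12 10 7 9 2 13 6)|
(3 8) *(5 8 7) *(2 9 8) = (2 9 8 3 7 5) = [0, 1, 9, 7, 4, 2, 6, 5, 3, 8]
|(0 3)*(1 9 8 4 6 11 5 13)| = 8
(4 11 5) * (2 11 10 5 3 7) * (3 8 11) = (2 3 7)(4 10 5)(8 11) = [0, 1, 3, 7, 10, 4, 6, 2, 11, 9, 5, 8]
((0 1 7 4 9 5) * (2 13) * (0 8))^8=((0 1 7 4 9 5 8)(2 13))^8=(13)(0 1 7 4 9 5 8)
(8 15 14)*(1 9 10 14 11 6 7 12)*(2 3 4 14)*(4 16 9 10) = (1 10 2 3 16 9 4 14 8 15 11 6 7 12) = [0, 10, 3, 16, 14, 5, 7, 12, 15, 4, 2, 6, 1, 13, 8, 11, 9]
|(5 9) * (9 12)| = 3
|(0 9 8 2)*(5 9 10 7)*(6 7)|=|(0 10 6 7 5 9 8 2)|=8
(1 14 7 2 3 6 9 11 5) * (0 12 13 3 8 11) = (0 12 13 3 6 9)(1 14 7 2 8 11 5) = [12, 14, 8, 6, 4, 1, 9, 2, 11, 0, 10, 5, 13, 3, 7]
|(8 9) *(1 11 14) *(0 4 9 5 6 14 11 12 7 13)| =|(0 4 9 8 5 6 14 1 12 7 13)| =11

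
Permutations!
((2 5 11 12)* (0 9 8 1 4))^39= (0 4 1 8 9)(2 12 11 5)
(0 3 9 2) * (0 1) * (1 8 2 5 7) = (0 3 9 5 7 1)(2 8) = [3, 0, 8, 9, 4, 7, 6, 1, 2, 5]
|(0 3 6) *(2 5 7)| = |(0 3 6)(2 5 7)| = 3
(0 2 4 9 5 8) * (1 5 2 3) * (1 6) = (0 3 6 1 5 8)(2 4 9) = [3, 5, 4, 6, 9, 8, 1, 7, 0, 2]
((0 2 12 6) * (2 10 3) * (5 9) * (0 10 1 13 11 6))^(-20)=(0 2 10 11 1 12 3 6 13)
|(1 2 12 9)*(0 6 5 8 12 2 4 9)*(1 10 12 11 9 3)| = 24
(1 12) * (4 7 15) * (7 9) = (1 12)(4 9 7 15) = [0, 12, 2, 3, 9, 5, 6, 15, 8, 7, 10, 11, 1, 13, 14, 4]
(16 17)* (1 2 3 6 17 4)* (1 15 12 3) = (1 2)(3 6 17 16 4 15 12) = [0, 2, 1, 6, 15, 5, 17, 7, 8, 9, 10, 11, 3, 13, 14, 12, 4, 16]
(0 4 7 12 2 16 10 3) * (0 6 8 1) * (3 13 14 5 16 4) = [3, 0, 4, 6, 7, 16, 8, 12, 1, 9, 13, 11, 2, 14, 5, 15, 10] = (0 3 6 8 1)(2 4 7 12)(5 16 10 13 14)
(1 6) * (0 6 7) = [6, 7, 2, 3, 4, 5, 1, 0] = (0 6 1 7)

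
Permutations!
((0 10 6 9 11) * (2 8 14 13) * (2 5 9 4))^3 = ((0 10 6 4 2 8 14 13 5 9 11))^3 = (0 4 14 9 10 2 13 11 6 8 5)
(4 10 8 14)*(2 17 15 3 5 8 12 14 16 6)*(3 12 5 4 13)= [0, 1, 17, 4, 10, 8, 2, 7, 16, 9, 5, 11, 14, 3, 13, 12, 6, 15]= (2 17 15 12 14 13 3 4 10 5 8 16 6)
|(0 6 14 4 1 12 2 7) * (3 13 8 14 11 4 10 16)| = 24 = |(0 6 11 4 1 12 2 7)(3 13 8 14 10 16)|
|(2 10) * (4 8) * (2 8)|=|(2 10 8 4)|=4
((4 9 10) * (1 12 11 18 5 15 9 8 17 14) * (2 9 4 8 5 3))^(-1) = (1 14 17 8 10 9 2 3 18 11 12)(4 15 5)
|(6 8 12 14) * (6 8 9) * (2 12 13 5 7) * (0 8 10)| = 18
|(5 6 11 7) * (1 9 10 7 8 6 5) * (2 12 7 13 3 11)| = 11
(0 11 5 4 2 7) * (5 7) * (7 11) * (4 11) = (0 7)(2 5 11 4) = [7, 1, 5, 3, 2, 11, 6, 0, 8, 9, 10, 4]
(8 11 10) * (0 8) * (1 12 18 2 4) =(0 8 11 10)(1 12 18 2 4) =[8, 12, 4, 3, 1, 5, 6, 7, 11, 9, 0, 10, 18, 13, 14, 15, 16, 17, 2]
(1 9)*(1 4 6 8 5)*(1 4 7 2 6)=(1 9 7 2 6 8 5 4)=[0, 9, 6, 3, 1, 4, 8, 2, 5, 7]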